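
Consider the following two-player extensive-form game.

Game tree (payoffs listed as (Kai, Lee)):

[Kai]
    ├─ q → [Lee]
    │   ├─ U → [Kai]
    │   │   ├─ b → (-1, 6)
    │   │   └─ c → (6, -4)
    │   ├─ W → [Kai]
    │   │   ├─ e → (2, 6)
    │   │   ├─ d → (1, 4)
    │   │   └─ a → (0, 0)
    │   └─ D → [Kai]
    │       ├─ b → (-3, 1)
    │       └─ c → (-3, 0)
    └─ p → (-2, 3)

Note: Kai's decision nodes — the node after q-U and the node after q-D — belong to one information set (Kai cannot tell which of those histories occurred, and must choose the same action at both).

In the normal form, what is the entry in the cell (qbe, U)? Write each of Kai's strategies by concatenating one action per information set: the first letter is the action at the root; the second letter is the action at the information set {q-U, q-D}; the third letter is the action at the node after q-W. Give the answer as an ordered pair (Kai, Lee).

(-1, 6)

Trace the play path from the root:
  Kai plays q
  Lee plays U at [q]
  Kai plays b at [q-U]
→ terminal payoff (-1, 6).
(Kai's choice at the node after q-W is never reached on this path, so it doesn't affect the outcome.)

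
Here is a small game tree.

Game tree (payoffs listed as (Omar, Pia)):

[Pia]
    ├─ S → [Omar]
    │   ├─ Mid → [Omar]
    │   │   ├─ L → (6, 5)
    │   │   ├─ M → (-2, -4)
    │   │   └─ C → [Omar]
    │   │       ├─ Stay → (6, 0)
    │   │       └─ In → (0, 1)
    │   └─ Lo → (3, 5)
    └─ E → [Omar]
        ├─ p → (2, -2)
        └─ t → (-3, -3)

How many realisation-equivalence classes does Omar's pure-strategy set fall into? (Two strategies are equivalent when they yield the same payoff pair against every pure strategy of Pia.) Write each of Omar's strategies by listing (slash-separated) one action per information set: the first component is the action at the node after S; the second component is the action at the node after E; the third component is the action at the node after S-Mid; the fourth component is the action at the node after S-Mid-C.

Omar has 24 pure strategies: Mid/p/L/Stay, Mid/p/L/In, Mid/p/M/Stay, Mid/p/M/In, Mid/p/C/Stay, Mid/p/C/In, Mid/t/L/Stay, Mid/t/L/In, Mid/t/M/Stay, Mid/t/M/In, Mid/t/C/Stay, Mid/t/C/In, Lo/p/L/Stay, Lo/p/L/In, Lo/p/M/Stay, Lo/p/M/In, Lo/p/C/Stay, Lo/p/C/In, Lo/t/L/Stay, Lo/t/L/In, Lo/t/M/Stay, Lo/t/M/In, Lo/t/C/Stay, Lo/t/C/In. Columns: S, E.
{Mid/p/L/Stay, Mid/p/L/In} → row (6,5) (2,-2)
{Mid/p/M/Stay, Mid/p/M/In} → row (-2,-4) (2,-2)
{Mid/p/C/Stay} → row (6,0) (2,-2)
{Mid/p/C/In} → row (0,1) (2,-2)
{Mid/t/L/Stay, Mid/t/L/In} → row (6,5) (-3,-3)
{Mid/t/M/Stay, Mid/t/M/In} → row (-2,-4) (-3,-3)
{Mid/t/C/Stay} → row (6,0) (-3,-3)
{Mid/t/C/In} → row (0,1) (-3,-3)
{Lo/p/L/Stay, Lo/p/L/In, Lo/p/M/Stay, Lo/p/M/In, Lo/p/C/Stay, Lo/p/C/In} → row (3,5) (2,-2)
{Lo/t/L/Stay, Lo/t/L/In, Lo/t/M/Stay, Lo/t/M/In, Lo/t/C/Stay, Lo/t/C/In} → row (3,5) (-3,-3)
That's 10 distinct rows out of 24 strategies.

10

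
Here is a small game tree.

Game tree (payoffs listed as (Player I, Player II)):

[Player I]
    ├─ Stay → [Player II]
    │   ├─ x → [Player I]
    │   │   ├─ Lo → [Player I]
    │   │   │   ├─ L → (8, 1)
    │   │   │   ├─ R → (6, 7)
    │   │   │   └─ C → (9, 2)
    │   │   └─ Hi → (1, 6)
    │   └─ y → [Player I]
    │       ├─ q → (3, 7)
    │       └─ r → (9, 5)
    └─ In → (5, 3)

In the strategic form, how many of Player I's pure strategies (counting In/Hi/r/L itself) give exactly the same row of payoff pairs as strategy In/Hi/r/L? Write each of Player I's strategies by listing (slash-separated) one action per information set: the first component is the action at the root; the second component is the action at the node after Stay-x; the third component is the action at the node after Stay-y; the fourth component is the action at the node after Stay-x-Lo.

12

Row for In/Hi/r/L (columns x, y): (5,3) (5,3).
Under In/Hi/r/L, Player I's choice at the node after Stay-x and at the node after Stay-y and at the node after Stay-x-Lo can never be reached regardless of what Player II does, so varying those choices leaves every outcome unchanged.
Holding the reachable choices fixed and varying the unreachable ones freely already gives 2 × 2 × 3 = 12 equivalent strategies.
No other strategy reproduces this row, so those 12 are the full class: In/Lo/q/L, In/Lo/q/R, In/Lo/q/C, In/Lo/r/L, In/Lo/r/R, In/Lo/r/C, In/Hi/q/L, In/Hi/q/R, In/Hi/q/C, In/Hi/r/L, In/Hi/r/R, In/Hi/r/C.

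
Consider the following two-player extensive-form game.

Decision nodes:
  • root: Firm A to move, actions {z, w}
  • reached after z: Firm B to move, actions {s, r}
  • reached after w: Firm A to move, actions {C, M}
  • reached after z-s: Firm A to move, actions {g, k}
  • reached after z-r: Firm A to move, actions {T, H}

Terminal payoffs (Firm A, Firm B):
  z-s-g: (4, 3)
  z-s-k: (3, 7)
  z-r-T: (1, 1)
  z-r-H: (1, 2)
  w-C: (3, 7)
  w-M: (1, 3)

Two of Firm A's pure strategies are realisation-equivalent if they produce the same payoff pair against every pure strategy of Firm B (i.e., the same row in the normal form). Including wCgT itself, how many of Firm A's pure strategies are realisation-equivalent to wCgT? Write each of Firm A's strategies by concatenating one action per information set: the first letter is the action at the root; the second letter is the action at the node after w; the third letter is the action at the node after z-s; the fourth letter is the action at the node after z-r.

4

Row for wCgT (columns s, r): (3,7) (3,7).
Under wCgT, Firm A's choice at the node after z-s and at the node after z-r can never be reached regardless of what Firm B does, so varying those choices leaves every outcome unchanged.
Holding the reachable choices fixed and varying the unreachable ones freely already gives 2 × 2 = 4 equivalent strategies.
No other strategy reproduces this row, so those 4 are the full class: wCgT, wCgH, wCkT, wCkH.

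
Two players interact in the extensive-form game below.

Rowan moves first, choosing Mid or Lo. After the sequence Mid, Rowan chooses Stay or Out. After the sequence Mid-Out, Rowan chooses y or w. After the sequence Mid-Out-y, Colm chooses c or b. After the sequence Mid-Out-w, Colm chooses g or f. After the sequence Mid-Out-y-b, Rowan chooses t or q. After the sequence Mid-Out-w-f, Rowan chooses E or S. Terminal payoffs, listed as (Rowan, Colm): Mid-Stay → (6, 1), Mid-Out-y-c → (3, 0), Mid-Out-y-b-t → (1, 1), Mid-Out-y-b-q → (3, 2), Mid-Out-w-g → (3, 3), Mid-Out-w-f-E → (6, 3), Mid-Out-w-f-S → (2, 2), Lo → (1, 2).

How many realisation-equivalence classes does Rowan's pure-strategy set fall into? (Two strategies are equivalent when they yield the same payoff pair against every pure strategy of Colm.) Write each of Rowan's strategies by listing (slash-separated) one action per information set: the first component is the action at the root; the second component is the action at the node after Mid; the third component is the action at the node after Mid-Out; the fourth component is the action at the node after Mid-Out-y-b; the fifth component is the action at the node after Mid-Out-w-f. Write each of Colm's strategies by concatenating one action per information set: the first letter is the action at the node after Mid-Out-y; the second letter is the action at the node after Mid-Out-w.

Rowan has 32 pure strategies: Mid/Stay/y/t/E, Mid/Stay/y/t/S, Mid/Stay/y/q/E, Mid/Stay/y/q/S, Mid/Stay/w/t/E, Mid/Stay/w/t/S, Mid/Stay/w/q/E, Mid/Stay/w/q/S, Mid/Out/y/t/E, Mid/Out/y/t/S, Mid/Out/y/q/E, Mid/Out/y/q/S, Mid/Out/w/t/E, Mid/Out/w/t/S, Mid/Out/w/q/E, Mid/Out/w/q/S, Lo/Stay/y/t/E, Lo/Stay/y/t/S, Lo/Stay/y/q/E, Lo/Stay/y/q/S, Lo/Stay/w/t/E, Lo/Stay/w/t/S, Lo/Stay/w/q/E, Lo/Stay/w/q/S, Lo/Out/y/t/E, Lo/Out/y/t/S, Lo/Out/y/q/E, Lo/Out/y/q/S, Lo/Out/w/t/E, Lo/Out/w/t/S, Lo/Out/w/q/E, Lo/Out/w/q/S. Columns: cg, cf, bg, bf.
{Mid/Stay/y/t/E, Mid/Stay/y/t/S, Mid/Stay/y/q/E, Mid/Stay/y/q/S, Mid/Stay/w/t/E, Mid/Stay/w/t/S, Mid/Stay/w/q/E, Mid/Stay/w/q/S} → row (6,1) (6,1) (6,1) (6,1)
{Mid/Out/y/t/E, Mid/Out/y/t/S} → row (3,0) (3,0) (1,1) (1,1)
{Mid/Out/y/q/E, Mid/Out/y/q/S} → row (3,0) (3,0) (3,2) (3,2)
{Mid/Out/w/t/E, Mid/Out/w/q/E} → row (3,3) (6,3) (3,3) (6,3)
{Mid/Out/w/t/S, Mid/Out/w/q/S} → row (3,3) (2,2) (3,3) (2,2)
{Lo/Stay/y/t/E, Lo/Stay/y/t/S, Lo/Stay/y/q/E, Lo/Stay/y/q/S, Lo/Stay/w/t/E, Lo/Stay/w/t/S, Lo/Stay/w/q/E, Lo/Stay/w/q/S, Lo/Out/y/t/E, Lo/Out/y/t/S, Lo/Out/y/q/E, Lo/Out/y/q/S, Lo/Out/w/t/E, Lo/Out/w/t/S, Lo/Out/w/q/E, Lo/Out/w/q/S} → row (1,2) (1,2) (1,2) (1,2)
That's 6 distinct rows out of 32 strategies.

6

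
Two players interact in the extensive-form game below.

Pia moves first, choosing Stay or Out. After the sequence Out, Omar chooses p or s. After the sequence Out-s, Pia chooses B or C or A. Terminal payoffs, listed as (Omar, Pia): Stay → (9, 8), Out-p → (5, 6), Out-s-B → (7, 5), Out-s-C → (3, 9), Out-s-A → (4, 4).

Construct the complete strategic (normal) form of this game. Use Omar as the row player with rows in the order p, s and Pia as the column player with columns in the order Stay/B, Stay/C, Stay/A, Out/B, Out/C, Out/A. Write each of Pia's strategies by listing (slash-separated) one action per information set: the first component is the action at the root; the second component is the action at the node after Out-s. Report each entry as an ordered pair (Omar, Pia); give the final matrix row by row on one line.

p: (9,8) (9,8) (9,8) (5,6) (5,6) (5,6) | s: (9,8) (9,8) (9,8) (7,5) (3,9) (4,4)

Row p: Stay/B→(9,8), Stay/C→(9,8), Stay/A→(9,8), Out/B→(5,6), Out/C→(5,6), Out/A→(5,6)
Row s: Stay/B→(9,8), Stay/C→(9,8), Stay/A→(9,8), Out/B→(7,5), Out/C→(3,9), Out/A→(4,4)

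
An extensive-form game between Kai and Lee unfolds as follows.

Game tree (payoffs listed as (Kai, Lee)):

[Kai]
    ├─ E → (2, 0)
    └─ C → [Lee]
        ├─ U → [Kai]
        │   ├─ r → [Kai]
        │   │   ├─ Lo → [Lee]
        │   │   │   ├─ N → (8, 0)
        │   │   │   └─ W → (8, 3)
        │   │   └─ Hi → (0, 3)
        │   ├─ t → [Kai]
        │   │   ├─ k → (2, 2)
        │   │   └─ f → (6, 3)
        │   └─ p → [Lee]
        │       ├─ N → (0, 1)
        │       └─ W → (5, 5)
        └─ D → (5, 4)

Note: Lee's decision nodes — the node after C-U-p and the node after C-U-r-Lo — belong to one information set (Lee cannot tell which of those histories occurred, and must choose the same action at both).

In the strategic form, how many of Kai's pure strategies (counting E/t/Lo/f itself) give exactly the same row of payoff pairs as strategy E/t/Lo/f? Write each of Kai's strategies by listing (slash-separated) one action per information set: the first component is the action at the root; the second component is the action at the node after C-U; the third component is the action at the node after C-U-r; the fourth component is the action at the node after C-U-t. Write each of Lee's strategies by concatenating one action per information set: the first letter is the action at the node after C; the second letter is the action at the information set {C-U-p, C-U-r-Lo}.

12

Row for E/t/Lo/f (columns UN, UW, DN, DW): (2,0) (2,0) (2,0) (2,0).
Under E/t/Lo/f, Kai's choice at the node after C-U and at the node after C-U-r and at the node after C-U-t can never be reached regardless of what Lee does, so varying those choices leaves every outcome unchanged.
Holding the reachable choices fixed and varying the unreachable ones freely already gives 3 × 2 × 2 = 12 equivalent strategies.
No other strategy reproduces this row, so those 12 are the full class: E/r/Lo/k, E/r/Lo/f, E/r/Hi/k, E/r/Hi/f, E/t/Lo/k, E/t/Lo/f, E/t/Hi/k, E/t/Hi/f, E/p/Lo/k, E/p/Lo/f, E/p/Hi/k, E/p/Hi/f.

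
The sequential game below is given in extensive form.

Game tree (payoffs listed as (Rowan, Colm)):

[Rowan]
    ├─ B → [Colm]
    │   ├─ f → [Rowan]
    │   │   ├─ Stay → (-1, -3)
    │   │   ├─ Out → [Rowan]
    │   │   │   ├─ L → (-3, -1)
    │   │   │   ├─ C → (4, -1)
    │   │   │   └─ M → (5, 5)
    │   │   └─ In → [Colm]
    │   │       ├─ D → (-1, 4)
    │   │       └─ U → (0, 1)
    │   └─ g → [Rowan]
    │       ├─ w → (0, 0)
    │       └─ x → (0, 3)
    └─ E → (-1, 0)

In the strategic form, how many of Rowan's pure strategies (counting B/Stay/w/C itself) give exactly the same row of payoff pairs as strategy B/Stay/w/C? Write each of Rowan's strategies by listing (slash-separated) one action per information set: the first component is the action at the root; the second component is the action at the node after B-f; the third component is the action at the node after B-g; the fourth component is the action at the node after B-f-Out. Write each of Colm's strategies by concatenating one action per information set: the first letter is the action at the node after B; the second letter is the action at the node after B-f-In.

3

Row for B/Stay/w/C (columns fD, fU, gD, gU): (-1,-3) (-1,-3) (0,0) (0,0).
Under B/Stay/w/C, Rowan's choice at the node after B-f-Out can never be reached regardless of what Colm does, so varying those choices leaves every outcome unchanged.
Holding the reachable choices fixed and varying the unreachable one freely already gives 3 equivalent strategies.
No other strategy reproduces this row, so those 3 are the full class: B/Stay/w/L, B/Stay/w/C, B/Stay/w/M.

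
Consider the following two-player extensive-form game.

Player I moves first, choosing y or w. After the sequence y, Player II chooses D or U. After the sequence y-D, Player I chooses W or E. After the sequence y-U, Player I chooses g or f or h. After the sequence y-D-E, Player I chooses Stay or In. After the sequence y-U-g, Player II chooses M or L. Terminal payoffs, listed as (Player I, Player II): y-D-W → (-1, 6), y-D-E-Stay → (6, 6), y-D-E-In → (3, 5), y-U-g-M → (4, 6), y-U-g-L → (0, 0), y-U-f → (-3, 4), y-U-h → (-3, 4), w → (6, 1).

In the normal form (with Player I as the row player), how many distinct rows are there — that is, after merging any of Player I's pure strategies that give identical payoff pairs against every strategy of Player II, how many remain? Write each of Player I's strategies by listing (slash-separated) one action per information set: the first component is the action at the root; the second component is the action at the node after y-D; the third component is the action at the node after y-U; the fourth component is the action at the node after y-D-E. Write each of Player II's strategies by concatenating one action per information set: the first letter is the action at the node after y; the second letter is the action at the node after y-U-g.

7

Player I has 24 pure strategies: y/W/g/Stay, y/W/g/In, y/W/f/Stay, y/W/f/In, y/W/h/Stay, y/W/h/In, y/E/g/Stay, y/E/g/In, y/E/f/Stay, y/E/f/In, y/E/h/Stay, y/E/h/In, w/W/g/Stay, w/W/g/In, w/W/f/Stay, w/W/f/In, w/W/h/Stay, w/W/h/In, w/E/g/Stay, w/E/g/In, w/E/f/Stay, w/E/f/In, w/E/h/Stay, w/E/h/In. Columns: DM, DL, UM, UL.
{y/W/g/Stay, y/W/g/In} → row (-1,6) (-1,6) (4,6) (0,0)
{y/W/f/Stay, y/W/f/In, y/W/h/Stay, y/W/h/In} → row (-1,6) (-1,6) (-3,4) (-3,4)
{y/E/g/Stay} → row (6,6) (6,6) (4,6) (0,0)
{y/E/g/In} → row (3,5) (3,5) (4,6) (0,0)
{y/E/f/Stay, y/E/h/Stay} → row (6,6) (6,6) (-3,4) (-3,4)
{y/E/f/In, y/E/h/In} → row (3,5) (3,5) (-3,4) (-3,4)
{w/W/g/Stay, w/W/g/In, w/W/f/Stay, w/W/f/In, w/W/h/Stay, w/W/h/In, w/E/g/Stay, w/E/g/In, w/E/f/Stay, w/E/f/In, w/E/h/Stay, w/E/h/In} → row (6,1) (6,1) (6,1) (6,1)
That's 7 distinct rows out of 24 strategies.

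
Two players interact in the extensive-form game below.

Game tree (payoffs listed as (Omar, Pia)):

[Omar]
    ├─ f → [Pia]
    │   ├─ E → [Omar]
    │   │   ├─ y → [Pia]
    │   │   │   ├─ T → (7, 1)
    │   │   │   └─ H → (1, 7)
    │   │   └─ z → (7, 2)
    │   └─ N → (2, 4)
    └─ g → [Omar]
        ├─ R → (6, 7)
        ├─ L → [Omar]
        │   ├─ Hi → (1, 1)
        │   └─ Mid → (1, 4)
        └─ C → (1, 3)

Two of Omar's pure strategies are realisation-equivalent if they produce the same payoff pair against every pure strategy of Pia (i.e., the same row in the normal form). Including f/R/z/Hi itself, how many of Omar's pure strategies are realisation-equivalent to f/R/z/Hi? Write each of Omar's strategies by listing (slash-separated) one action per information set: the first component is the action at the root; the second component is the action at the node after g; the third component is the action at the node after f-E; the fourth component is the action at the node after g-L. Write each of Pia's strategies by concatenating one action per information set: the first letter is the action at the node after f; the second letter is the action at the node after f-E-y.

Row for f/R/z/Hi (columns ET, EH, NT, NH): (7,2) (7,2) (2,4) (2,4).
Under f/R/z/Hi, Omar's choice at the node after g and at the node after g-L can never be reached regardless of what Pia does, so varying those choices leaves every outcome unchanged.
Holding the reachable choices fixed and varying the unreachable ones freely already gives 3 × 2 = 6 equivalent strategies.
No other strategy reproduces this row, so those 6 are the full class: f/R/z/Hi, f/R/z/Mid, f/L/z/Hi, f/L/z/Mid, f/C/z/Hi, f/C/z/Mid.

6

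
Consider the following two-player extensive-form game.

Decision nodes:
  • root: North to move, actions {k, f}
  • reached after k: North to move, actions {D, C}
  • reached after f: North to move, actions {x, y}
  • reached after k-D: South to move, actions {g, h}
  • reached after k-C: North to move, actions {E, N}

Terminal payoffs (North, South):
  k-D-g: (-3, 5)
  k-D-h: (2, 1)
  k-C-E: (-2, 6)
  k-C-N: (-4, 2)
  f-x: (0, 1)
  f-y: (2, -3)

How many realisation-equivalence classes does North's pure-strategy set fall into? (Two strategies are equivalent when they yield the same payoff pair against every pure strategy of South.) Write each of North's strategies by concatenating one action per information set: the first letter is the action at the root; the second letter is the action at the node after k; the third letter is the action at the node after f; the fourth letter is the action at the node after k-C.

5

North has 16 pure strategies: kDxE, kDxN, kDyE, kDyN, kCxE, kCxN, kCyE, kCyN, fDxE, fDxN, fDyE, fDyN, fCxE, fCxN, fCyE, fCyN. Columns: g, h.
{kDxE, kDxN, kDyE, kDyN} → row (-3,5) (2,1)
{kCxE, kCyE} → row (-2,6) (-2,6)
{kCxN, kCyN} → row (-4,2) (-4,2)
{fDxE, fDxN, fCxE, fCxN} → row (0,1) (0,1)
{fDyE, fDyN, fCyE, fCyN} → row (2,-3) (2,-3)
That's 5 distinct rows out of 16 strategies.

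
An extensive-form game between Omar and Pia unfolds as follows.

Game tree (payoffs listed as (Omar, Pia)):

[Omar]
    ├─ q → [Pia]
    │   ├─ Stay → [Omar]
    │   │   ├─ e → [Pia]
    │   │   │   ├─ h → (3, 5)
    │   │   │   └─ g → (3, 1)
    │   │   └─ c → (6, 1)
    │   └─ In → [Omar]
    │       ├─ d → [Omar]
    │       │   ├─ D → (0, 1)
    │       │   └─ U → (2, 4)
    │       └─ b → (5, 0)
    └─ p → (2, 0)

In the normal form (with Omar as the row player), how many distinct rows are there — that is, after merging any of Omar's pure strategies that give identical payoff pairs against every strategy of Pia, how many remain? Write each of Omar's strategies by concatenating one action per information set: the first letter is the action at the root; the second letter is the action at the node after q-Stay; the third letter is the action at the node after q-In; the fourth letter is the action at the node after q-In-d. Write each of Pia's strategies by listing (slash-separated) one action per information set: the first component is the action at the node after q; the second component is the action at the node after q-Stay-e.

Omar has 16 pure strategies: qedD, qedU, qebD, qebU, qcdD, qcdU, qcbD, qcbU, pedD, pedU, pebD, pebU, pcdD, pcdU, pcbD, pcbU. Columns: Stay/h, Stay/g, In/h, In/g.
{qedD} → row (3,5) (3,1) (0,1) (0,1)
{qedU} → row (3,5) (3,1) (2,4) (2,4)
{qebD, qebU} → row (3,5) (3,1) (5,0) (5,0)
{qcdD} → row (6,1) (6,1) (0,1) (0,1)
{qcdU} → row (6,1) (6,1) (2,4) (2,4)
{qcbD, qcbU} → row (6,1) (6,1) (5,0) (5,0)
{pedD, pedU, pebD, pebU, pcdD, pcdU, pcbD, pcbU} → row (2,0) (2,0) (2,0) (2,0)
That's 7 distinct rows out of 16 strategies.

7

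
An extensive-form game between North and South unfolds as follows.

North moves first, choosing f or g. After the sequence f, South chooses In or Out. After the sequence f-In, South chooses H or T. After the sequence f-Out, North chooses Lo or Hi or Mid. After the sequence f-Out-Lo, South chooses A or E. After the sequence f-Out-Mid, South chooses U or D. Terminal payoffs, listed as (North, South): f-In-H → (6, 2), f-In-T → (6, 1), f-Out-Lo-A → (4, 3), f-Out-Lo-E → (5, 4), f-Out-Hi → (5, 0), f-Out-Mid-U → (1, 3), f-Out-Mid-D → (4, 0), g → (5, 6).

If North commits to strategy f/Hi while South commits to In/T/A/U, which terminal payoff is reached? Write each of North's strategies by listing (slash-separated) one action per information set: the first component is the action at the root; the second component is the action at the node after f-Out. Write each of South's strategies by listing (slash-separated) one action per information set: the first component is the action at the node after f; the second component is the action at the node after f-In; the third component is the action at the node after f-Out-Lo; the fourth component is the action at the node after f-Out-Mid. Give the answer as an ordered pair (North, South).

Trace the play path from the root:
  North plays f
  South plays In at [f]
  South plays T at [f-In]
→ terminal payoff (6, 1).
(North's choice at the node after f-Out is never reached on this path, so it doesn't affect the outcome.)

(6, 1)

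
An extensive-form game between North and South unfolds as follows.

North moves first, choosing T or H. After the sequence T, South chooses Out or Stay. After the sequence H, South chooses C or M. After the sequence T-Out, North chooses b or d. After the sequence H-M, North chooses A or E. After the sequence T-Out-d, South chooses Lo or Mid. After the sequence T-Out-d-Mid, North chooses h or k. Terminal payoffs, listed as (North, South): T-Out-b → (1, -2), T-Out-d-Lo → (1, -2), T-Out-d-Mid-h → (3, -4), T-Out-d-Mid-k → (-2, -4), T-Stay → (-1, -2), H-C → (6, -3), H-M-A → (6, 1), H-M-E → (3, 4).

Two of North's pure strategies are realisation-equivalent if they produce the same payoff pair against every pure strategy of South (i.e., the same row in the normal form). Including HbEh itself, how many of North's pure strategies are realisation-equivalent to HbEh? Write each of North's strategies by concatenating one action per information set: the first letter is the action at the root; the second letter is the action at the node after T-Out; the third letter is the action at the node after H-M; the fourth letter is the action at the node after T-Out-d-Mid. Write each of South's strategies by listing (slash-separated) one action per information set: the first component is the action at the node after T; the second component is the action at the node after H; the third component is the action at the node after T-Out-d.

4

Row for HbEh (columns Out/C/Lo, Out/C/Mid, Out/M/Lo, Out/M/Mid, Stay/C/Lo, Stay/C/Mid, Stay/M/Lo, Stay/M/Mid): (6,-3) (6,-3) (3,4) (3,4) (6,-3) (6,-3) (3,4) (3,4).
Under HbEh, North's choice at the node after T-Out and at the node after T-Out-d-Mid can never be reached regardless of what South does, so varying those choices leaves every outcome unchanged.
Holding the reachable choices fixed and varying the unreachable ones freely already gives 2 × 2 = 4 equivalent strategies.
No other strategy reproduces this row, so those 4 are the full class: HbEh, HbEk, HdEh, HdEk.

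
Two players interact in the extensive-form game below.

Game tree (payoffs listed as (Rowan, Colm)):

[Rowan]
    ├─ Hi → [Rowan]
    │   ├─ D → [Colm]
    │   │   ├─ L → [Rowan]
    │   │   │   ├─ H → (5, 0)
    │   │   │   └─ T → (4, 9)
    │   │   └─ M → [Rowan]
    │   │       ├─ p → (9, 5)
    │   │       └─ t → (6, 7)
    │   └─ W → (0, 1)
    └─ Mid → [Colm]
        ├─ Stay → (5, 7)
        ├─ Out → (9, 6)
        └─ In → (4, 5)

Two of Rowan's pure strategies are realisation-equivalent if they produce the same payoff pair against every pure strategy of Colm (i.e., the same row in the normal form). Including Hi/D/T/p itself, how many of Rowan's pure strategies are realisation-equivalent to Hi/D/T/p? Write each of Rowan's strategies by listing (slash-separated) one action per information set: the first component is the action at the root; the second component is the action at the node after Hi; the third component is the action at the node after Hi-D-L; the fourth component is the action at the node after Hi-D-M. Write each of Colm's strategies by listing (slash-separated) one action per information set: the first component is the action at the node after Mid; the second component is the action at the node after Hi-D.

Row for Hi/D/T/p (columns Stay/L, Stay/M, Out/L, Out/M, In/L, In/M): (4,9) (9,5) (4,9) (9,5) (4,9) (9,5).
Every one of Rowan's information sets is on the play path for some reply by Colm when Rowan follows Hi/D/T/p.
Changing the action at any of them therefore changes at least one column, so only Hi/D/T/p itself gives this row.

1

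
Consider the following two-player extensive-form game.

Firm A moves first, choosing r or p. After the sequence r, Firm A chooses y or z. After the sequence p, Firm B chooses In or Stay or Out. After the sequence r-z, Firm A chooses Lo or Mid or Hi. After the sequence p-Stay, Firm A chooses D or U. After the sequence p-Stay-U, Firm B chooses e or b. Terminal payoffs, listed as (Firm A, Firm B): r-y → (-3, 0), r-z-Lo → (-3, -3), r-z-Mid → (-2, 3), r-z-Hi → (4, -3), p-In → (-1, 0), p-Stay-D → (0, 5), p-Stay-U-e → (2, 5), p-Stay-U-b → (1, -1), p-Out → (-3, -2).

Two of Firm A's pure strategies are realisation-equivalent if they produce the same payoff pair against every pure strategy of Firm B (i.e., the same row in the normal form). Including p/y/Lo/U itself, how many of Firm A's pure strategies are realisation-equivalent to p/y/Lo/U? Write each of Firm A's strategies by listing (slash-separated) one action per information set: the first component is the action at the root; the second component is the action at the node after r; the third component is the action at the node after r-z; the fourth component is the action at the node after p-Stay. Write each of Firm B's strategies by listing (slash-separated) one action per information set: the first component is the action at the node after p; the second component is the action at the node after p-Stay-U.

Row for p/y/Lo/U (columns In/e, In/b, Stay/e, Stay/b, Out/e, Out/b): (-1,0) (-1,0) (2,5) (1,-1) (-3,-2) (-3,-2).
Under p/y/Lo/U, Firm A's choice at the node after r and at the node after r-z can never be reached regardless of what Firm B does, so varying those choices leaves every outcome unchanged.
Holding the reachable choices fixed and varying the unreachable ones freely already gives 2 × 3 = 6 equivalent strategies.
No other strategy reproduces this row, so those 6 are the full class: p/y/Lo/U, p/y/Mid/U, p/y/Hi/U, p/z/Lo/U, p/z/Mid/U, p/z/Hi/U.

6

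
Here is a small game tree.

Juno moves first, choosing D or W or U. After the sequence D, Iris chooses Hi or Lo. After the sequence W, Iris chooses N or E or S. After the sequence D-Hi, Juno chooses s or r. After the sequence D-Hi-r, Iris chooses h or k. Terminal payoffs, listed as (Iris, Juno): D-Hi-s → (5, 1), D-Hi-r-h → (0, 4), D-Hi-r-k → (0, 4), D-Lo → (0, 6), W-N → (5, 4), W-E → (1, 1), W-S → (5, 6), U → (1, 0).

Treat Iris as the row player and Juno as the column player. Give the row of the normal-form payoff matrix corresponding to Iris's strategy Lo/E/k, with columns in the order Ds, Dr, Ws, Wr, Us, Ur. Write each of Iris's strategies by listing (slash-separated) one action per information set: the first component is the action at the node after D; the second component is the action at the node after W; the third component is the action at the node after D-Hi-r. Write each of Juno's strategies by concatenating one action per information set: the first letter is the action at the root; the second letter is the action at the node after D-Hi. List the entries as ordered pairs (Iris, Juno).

(0,6) (0,6) (1,1) (1,1) (1,0) (1,0)

vs Ds: Juno plays D → Iris plays Lo at [D] → (0, 6)
vs Dr: Juno plays D → Iris plays Lo at [D] → (0, 6)
vs Ws: Juno plays W → Iris plays E at [W] → (1, 1)
vs Wr: Juno plays W → Iris plays E at [W] → (1, 1)
vs Us: Juno plays U → (1, 0)
vs Ur: Juno plays U → (1, 0)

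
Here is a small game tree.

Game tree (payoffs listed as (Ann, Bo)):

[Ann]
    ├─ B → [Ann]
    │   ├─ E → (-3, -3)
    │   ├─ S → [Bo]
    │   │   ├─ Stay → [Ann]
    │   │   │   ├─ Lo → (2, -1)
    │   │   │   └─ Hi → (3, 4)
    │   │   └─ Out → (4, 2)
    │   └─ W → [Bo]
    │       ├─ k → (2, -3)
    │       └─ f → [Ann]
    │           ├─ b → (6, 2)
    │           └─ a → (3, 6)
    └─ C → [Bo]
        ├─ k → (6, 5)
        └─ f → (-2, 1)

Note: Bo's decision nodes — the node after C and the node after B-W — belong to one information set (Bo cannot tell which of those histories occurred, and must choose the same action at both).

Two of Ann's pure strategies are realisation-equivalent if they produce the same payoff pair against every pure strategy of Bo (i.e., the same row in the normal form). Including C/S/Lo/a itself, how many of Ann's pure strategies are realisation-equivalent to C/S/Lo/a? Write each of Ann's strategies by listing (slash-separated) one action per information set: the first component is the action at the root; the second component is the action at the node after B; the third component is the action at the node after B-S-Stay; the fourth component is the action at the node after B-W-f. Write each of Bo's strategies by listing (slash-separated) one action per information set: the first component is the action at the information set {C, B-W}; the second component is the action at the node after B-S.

Row for C/S/Lo/a (columns k/Stay, k/Out, f/Stay, f/Out): (6,5) (6,5) (-2,1) (-2,1).
Under C/S/Lo/a, Ann's choice at the node after B and at the node after B-S-Stay and at the node after B-W-f can never be reached regardless of what Bo does, so varying those choices leaves every outcome unchanged.
Holding the reachable choices fixed and varying the unreachable ones freely already gives 3 × 2 × 2 = 12 equivalent strategies.
No other strategy reproduces this row, so those 12 are the full class: C/E/Lo/b, C/E/Lo/a, C/E/Hi/b, C/E/Hi/a, C/S/Lo/b, C/S/Lo/a, C/S/Hi/b, C/S/Hi/a, C/W/Lo/b, C/W/Lo/a, C/W/Hi/b, C/W/Hi/a.

12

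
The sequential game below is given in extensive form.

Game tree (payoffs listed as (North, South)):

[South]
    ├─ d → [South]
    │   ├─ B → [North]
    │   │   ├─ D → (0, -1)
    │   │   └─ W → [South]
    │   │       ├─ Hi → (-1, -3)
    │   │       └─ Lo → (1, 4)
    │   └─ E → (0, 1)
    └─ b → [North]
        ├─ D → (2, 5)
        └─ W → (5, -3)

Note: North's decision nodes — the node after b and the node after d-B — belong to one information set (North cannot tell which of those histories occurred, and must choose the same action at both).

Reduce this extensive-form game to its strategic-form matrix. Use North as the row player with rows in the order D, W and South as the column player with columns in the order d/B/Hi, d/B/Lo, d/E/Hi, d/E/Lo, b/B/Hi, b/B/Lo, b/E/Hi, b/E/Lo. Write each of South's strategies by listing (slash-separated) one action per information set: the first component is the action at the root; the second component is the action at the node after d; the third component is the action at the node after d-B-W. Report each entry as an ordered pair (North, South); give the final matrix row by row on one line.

Row D: d/B/Hi→(0,-1), d/B/Lo→(0,-1), d/E/Hi→(0,1), d/E/Lo→(0,1), b/B/Hi→(2,5), b/B/Lo→(2,5), b/E/Hi→(2,5), b/E/Lo→(2,5)
Row W: d/B/Hi→(-1,-3), d/B/Lo→(1,4), d/E/Hi→(0,1), d/E/Lo→(0,1), b/B/Hi→(5,-3), b/B/Lo→(5,-3), b/E/Hi→(5,-3), b/E/Lo→(5,-3)

D: (0,-1) (0,-1) (0,1) (0,1) (2,5) (2,5) (2,5) (2,5) | W: (-1,-3) (1,4) (0,1) (0,1) (5,-3) (5,-3) (5,-3) (5,-3)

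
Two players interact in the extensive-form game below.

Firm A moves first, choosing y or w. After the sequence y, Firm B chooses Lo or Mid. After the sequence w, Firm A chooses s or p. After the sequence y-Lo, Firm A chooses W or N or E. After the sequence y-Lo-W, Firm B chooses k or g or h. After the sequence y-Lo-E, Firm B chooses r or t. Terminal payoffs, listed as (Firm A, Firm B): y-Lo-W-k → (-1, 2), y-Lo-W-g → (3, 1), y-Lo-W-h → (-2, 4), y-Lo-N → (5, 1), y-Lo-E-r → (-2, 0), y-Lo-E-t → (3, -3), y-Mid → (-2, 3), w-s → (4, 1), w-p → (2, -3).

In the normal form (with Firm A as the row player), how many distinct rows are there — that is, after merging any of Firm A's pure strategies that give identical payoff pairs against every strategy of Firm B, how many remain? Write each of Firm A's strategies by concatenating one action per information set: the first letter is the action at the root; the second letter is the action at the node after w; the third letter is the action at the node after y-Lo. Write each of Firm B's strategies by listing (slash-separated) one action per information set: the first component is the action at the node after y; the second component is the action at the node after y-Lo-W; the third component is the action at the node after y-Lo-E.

Firm A has 12 pure strategies: ysW, ysN, ysE, ypW, ypN, ypE, wsW, wsN, wsE, wpW, wpN, wpE. Columns: Lo/k/r, Lo/k/t, Lo/g/r, Lo/g/t, Lo/h/r, Lo/h/t, Mid/k/r, Mid/k/t, Mid/g/r, Mid/g/t, Mid/h/r, Mid/h/t.
{ysW, ypW} → row (-1,2) (-1,2) (3,1) (3,1) (-2,4) (-2,4) (-2,3) (-2,3) (-2,3) (-2,3) (-2,3) (-2,3)
{ysN, ypN} → row (5,1) (5,1) (5,1) (5,1) (5,1) (5,1) (-2,3) (-2,3) (-2,3) (-2,3) (-2,3) (-2,3)
{ysE, ypE} → row (-2,0) (3,-3) (-2,0) (3,-3) (-2,0) (3,-3) (-2,3) (-2,3) (-2,3) (-2,3) (-2,3) (-2,3)
{wsW, wsN, wsE} → row (4,1) (4,1) (4,1) (4,1) (4,1) (4,1) (4,1) (4,1) (4,1) (4,1) (4,1) (4,1)
{wpW, wpN, wpE} → row (2,-3) (2,-3) (2,-3) (2,-3) (2,-3) (2,-3) (2,-3) (2,-3) (2,-3) (2,-3) (2,-3) (2,-3)
That's 5 distinct rows out of 12 strategies.

5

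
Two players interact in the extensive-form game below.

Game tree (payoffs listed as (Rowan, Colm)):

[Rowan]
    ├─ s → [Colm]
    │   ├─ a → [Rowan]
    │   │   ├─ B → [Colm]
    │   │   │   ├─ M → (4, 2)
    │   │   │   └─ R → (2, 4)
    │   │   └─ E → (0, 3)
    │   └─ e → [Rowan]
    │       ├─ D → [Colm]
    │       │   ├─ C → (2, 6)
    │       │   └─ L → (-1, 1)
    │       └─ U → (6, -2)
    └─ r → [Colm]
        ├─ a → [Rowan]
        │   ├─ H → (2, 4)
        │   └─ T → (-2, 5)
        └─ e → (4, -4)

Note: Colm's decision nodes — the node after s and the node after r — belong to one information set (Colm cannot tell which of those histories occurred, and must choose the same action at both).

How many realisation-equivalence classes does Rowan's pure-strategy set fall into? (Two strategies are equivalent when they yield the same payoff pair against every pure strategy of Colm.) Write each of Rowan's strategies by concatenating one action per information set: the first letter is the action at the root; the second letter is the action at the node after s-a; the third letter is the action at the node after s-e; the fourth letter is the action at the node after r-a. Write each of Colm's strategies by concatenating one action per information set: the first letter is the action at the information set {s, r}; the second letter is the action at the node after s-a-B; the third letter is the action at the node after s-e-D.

Rowan has 16 pure strategies: sBDH, sBDT, sBUH, sBUT, sEDH, sEDT, sEUH, sEUT, rBDH, rBDT, rBUH, rBUT, rEDH, rEDT, rEUH, rEUT. Columns: aMC, aML, aRC, aRL, eMC, eML, eRC, eRL.
{sBDH, sBDT} → row (4,2) (4,2) (2,4) (2,4) (2,6) (-1,1) (2,6) (-1,1)
{sBUH, sBUT} → row (4,2) (4,2) (2,4) (2,4) (6,-2) (6,-2) (6,-2) (6,-2)
{sEDH, sEDT} → row (0,3) (0,3) (0,3) (0,3) (2,6) (-1,1) (2,6) (-1,1)
{sEUH, sEUT} → row (0,3) (0,3) (0,3) (0,3) (6,-2) (6,-2) (6,-2) (6,-2)
{rBDH, rBUH, rEDH, rEUH} → row (2,4) (2,4) (2,4) (2,4) (4,-4) (4,-4) (4,-4) (4,-4)
{rBDT, rBUT, rEDT, rEUT} → row (-2,5) (-2,5) (-2,5) (-2,5) (4,-4) (4,-4) (4,-4) (4,-4)
That's 6 distinct rows out of 16 strategies.

6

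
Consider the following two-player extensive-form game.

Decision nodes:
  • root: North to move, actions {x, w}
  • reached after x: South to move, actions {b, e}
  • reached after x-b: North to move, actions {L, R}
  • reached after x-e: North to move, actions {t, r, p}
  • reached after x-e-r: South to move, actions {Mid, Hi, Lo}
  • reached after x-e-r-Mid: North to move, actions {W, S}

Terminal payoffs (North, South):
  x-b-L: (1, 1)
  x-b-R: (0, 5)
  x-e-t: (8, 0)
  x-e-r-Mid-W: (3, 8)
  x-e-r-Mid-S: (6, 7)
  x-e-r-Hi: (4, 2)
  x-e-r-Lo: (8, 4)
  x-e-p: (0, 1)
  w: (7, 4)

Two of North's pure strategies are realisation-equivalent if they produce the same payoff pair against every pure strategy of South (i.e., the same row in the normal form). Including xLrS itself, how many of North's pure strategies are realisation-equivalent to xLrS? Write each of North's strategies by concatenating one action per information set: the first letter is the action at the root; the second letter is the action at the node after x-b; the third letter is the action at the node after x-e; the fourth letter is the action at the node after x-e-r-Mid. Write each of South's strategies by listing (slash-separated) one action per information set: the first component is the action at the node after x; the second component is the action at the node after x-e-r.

1

Row for xLrS (columns b/Mid, b/Hi, b/Lo, e/Mid, e/Hi, e/Lo): (1,1) (1,1) (1,1) (6,7) (4,2) (8,4).
Every one of North's information sets is on the play path for some reply by South when North follows xLrS.
Changing the action at any of them therefore changes at least one column, so only xLrS itself gives this row.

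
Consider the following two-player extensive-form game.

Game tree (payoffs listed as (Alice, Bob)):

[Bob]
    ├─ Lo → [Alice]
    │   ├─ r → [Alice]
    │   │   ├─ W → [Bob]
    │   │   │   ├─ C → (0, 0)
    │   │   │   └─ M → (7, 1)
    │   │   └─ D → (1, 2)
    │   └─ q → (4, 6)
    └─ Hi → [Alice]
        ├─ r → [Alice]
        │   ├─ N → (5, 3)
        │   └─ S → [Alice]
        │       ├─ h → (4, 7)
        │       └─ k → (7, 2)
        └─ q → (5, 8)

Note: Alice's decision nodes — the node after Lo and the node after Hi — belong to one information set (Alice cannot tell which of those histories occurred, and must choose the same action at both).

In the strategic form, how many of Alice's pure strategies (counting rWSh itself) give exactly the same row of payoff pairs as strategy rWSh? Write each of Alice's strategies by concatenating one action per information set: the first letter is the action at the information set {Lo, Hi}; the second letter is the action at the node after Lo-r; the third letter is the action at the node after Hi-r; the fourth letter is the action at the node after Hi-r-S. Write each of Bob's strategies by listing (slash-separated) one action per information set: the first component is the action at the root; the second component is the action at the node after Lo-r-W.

1

Row for rWSh (columns Lo/C, Lo/M, Hi/C, Hi/M): (0,0) (7,1) (4,7) (4,7).
Every one of Alice's information sets is on the play path for some reply by Bob when Alice follows rWSh.
Changing the action at any of them therefore changes at least one column, so only rWSh itself gives this row.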